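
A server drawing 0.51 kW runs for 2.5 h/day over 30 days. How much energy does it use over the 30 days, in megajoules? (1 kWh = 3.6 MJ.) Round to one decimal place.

137.7 MJ

Runtime = 2.5 h/day × 30 days = 75 h
Energy = 0.51 kW × 75 h = 38.25 kWh
= 38.25 × 3.6 MJ = 137.7 MJ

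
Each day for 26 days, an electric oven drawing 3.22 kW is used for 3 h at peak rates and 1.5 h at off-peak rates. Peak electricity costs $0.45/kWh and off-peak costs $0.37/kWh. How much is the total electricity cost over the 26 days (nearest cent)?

Peak energy = 3.22 kW × 3 h × 26 = 251.16 kWh
Off-peak energy = 3.22 kW × 1.5 h × 26 = 125.58 kWh
Cost = 251.16 × $0.45 + 125.58 × $0.37 = $113.022 + $46.4646 = $159.49

$159.49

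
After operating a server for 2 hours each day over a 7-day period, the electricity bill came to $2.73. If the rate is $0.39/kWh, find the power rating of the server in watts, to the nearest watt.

Energy = $2.73 ÷ $0.39/kWh = 7 kWh
Runtime = 2 h/day × 7 days = 14 h
Power = 7 kWh ÷ 14 h = 0.5 kW = 500 W

500 W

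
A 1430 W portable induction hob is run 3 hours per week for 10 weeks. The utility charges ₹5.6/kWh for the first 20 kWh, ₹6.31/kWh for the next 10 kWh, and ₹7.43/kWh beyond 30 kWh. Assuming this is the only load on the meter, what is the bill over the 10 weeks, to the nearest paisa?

₹270.95

Runtime = 3 h/week × 10 weeks = 30 h
Energy = 1.43 kW × 30 h = 42.9 kWh
Tier 1 (0–20 kWh): 20 × ₹5.6 = ₹112
Tier 2 (20–30 kWh): 10 × ₹6.31 = ₹63.1
Above 30 kWh: 12.9 × ₹7.43 = ₹95.847
Bill = ₹270.95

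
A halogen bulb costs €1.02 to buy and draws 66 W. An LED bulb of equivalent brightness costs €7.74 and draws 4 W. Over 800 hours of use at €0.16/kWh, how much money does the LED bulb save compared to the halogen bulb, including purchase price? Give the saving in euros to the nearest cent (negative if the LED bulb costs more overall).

halogen bulb: €1.02 + (66/1000) kW × 800 h × €0.16 = €1.02 + €8.448 = €9.468
LED bulb: €7.74 + (4/1000) kW × 800 h × €0.16 = €7.74 + €0.512 = €8.252
Saving = €9.468 − €8.252 = €1.216 → €1.22

€1.22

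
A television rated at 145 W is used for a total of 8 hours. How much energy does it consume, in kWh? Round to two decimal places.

1.16 kWh

Energy = 0.145 kW × 8 h = 1.16 kWh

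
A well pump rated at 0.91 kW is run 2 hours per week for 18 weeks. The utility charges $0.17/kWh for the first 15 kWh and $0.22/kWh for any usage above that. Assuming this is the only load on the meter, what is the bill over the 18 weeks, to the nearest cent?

$6.46

Runtime = 2 h/week × 18 weeks = 36 h
Energy = 0.91 kW × 36 h = 32.76 kWh
Tier 1 (0–15 kWh): 15 × $0.17 = $2.55
Above 15 kWh: 17.76 × $0.22 = $3.9072
Bill = $6.46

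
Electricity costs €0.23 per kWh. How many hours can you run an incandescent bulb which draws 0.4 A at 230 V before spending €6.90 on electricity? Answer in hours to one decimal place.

Power = 0.4 A × 230 V = 92 W = 0.092 kW
Energy available = €6.90 ÷ €0.23/kWh = 30 kWh
Hours = 30 kWh ÷ 0.092 kW = 326.1 h

326.1 h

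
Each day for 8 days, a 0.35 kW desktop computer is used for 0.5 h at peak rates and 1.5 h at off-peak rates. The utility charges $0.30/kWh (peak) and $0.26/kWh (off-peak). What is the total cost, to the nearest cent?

$1.51

Peak energy = 0.35 kW × 0.5 h × 8 = 1.4 kWh
Off-peak energy = 0.35 kW × 1.5 h × 8 = 4.2 kWh
Cost = 1.4 × $0.30 + 4.2 × $0.26 = $0.42 + $1.092 = $1.51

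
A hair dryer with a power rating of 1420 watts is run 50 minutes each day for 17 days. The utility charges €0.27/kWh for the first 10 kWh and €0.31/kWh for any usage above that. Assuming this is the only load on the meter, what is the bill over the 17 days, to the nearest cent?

€5.84

Runtime = 50 min × 17 = 850 min = 14.166666… h
Energy = 1.42 kW × 14.166666… h = 20.116666… kWh
Tier 1 (0–10 kWh): 10 × €0.27 = €2.7
Above 10 kWh: 10.116666… × €0.31 = €3.136166…
Bill = €5.84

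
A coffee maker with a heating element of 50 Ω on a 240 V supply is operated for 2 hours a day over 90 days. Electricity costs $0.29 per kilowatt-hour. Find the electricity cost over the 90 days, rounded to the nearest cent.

$60.13

Power = V²/R = 240²/50 = 1152 W = 1.152 kW
Runtime = 2 h/day × 90 days = 180 h
Energy = 1.152 kW × 180 h = 207.36 kWh
Cost = 207.36 kWh × $0.29/kWh = $60.13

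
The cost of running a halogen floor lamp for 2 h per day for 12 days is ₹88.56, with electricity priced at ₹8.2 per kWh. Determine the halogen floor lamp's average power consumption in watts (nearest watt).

Energy = ₹88.56 ÷ ₹8.2/kWh = 10.8 kWh
Runtime = 2 h/day × 12 days = 24 h
Power = 10.8 kWh ÷ 24 h = 0.45 kW = 450 W

450 W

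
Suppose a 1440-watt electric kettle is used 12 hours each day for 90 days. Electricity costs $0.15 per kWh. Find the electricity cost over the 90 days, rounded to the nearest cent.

Runtime = 12 h/day × 90 days = 1080 h
Energy = 1.44 kW × 1080 h = 1555.2 kWh
Cost = 1555.2 kWh × $0.15/kWh = $233.28

$233.28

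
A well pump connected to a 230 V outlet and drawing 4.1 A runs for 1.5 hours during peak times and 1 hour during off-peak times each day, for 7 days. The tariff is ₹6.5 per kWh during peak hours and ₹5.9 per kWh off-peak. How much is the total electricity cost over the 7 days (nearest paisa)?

Power = 4.1 A × 230 V = 943 W = 0.943 kW
Peak energy = 0.943 kW × 1.5 h × 7 = 9.9015 kWh
Off-peak energy = 0.943 kW × 1 h × 7 = 6.601 kWh
Cost = 9.9015 × ₹6.5 + 6.601 × ₹5.9 = ₹64.35975 + ₹38.9459 = ₹103.31

₹103.31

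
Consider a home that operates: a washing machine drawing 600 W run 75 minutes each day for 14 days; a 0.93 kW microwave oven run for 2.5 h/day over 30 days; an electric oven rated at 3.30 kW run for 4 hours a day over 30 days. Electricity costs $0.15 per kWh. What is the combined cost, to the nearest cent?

$71.44

washing machine: Runtime = 75 min × 14 = 1050 min = 17.5 h
washing machine: 0.6 kW × 17.5 h = 10.5 kWh
microwave oven: Runtime = 2.5 h/day × 30 days = 75 h
microwave oven: 0.93 kW × 75 h = 69.75 kWh
electric oven: Runtime = 4 h/day × 30 days = 120 h
electric oven: 3.3 kW × 120 h = 396 kWh
Total energy = 476.25 kWh
Cost = 476.25 × $0.15 = $71.44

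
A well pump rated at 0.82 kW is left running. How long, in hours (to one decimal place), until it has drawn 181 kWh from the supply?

Hours = 181 kWh ÷ 0.82 kW = 220.7 h

220.7 h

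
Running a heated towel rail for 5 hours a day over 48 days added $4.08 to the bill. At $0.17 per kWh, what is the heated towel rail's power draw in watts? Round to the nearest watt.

Energy = $4.08 ÷ $0.17/kWh = 24 kWh
Runtime = 5 h/day × 48 days = 240 h
Power = 24 kWh ÷ 240 h = 0.1 kW = 100 W

100 W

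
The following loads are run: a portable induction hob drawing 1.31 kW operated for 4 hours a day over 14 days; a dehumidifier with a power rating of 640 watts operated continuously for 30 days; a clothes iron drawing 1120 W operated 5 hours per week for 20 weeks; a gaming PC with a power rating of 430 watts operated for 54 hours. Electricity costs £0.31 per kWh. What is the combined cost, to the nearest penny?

portable induction hob: Runtime = 4 h/day × 14 days = 56 h
portable induction hob: 1.31 kW × 56 h = 73.36 kWh
dehumidifier: Runtime = 24 h × 30 = 720 h
dehumidifier: 0.64 kW × 720 h = 460.8 kWh
clothes iron: Runtime = 5 h/week × 20 weeks = 100 h
clothes iron: 1.12 kW × 100 h = 112 kWh
gaming PC: 0.43 kW × 54 h = 23.22 kWh
Total energy = 669.38 kWh
Cost = 669.38 × £0.31 = £207.51

£207.51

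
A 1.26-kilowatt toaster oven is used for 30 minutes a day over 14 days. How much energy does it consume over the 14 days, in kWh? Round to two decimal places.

8.82 kWh

Runtime = 30 min × 14 = 420 min = 7 h
Energy = 1.26 kW × 7 h = 8.82 kWh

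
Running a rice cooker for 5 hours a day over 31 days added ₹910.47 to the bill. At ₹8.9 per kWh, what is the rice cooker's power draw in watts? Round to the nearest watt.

660 W

Energy = ₹910.47 ÷ ₹8.9/kWh = 102.3 kWh
Runtime = 5 h/day × 31 days = 155 h
Power = 102.3 kWh ÷ 155 h = 0.66 kW = 660 W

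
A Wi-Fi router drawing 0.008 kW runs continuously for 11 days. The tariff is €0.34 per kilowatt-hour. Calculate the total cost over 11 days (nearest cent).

€0.72

Runtime = 24 h × 11 = 264 h
Energy = 0.008 kW × 264 h = 2.112 kWh
Cost = 2.112 kWh × €0.34/kWh = €0.72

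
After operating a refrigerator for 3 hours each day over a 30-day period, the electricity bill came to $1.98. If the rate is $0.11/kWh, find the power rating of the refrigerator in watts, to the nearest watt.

200 W

Energy = $1.98 ÷ $0.11/kWh = 18 kWh
Runtime = 3 h/day × 30 days = 90 h
Power = 18 kWh ÷ 90 h = 0.2 kW = 200 W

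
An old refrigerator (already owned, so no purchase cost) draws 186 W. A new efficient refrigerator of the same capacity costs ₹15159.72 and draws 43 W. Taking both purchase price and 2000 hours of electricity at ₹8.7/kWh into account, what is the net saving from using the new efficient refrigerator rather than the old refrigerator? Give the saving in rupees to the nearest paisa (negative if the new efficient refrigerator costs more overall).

-₹12671.52

old refrigerator: ₹0.00 + (186/1000) kW × 2000 h × ₹8.7 = ₹0.00 + ₹3236.4 = ₹3236.4
new efficient refrigerator: ₹15159.72 + (43/1000) kW × 2000 h × ₹8.7 = ₹15159.72 + ₹748.2 = ₹15907.92
Saving = ₹3236.4 − ₹15907.92 = −₹12671.52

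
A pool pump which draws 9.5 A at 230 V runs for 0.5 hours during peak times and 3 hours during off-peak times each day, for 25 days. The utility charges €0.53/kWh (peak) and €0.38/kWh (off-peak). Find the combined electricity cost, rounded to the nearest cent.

€76.75

Power = 9.5 A × 230 V = 2185 W = 2.185 kW
Peak energy = 2.185 kW × 0.5 h × 25 = 27.3125 kWh
Off-peak energy = 2.185 kW × 3 h × 25 = 163.875 kWh
Cost = 27.3125 × €0.53 + 163.875 × €0.38 = €14.475625 + €62.2725 = €76.75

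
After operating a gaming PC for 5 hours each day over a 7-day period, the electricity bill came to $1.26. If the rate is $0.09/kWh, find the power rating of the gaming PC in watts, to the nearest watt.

Energy = $1.26 ÷ $0.09/kWh = 14 kWh
Runtime = 5 h/day × 7 days = 35 h
Power = 14 kWh ÷ 35 h = 0.4 kW = 400 W

400 W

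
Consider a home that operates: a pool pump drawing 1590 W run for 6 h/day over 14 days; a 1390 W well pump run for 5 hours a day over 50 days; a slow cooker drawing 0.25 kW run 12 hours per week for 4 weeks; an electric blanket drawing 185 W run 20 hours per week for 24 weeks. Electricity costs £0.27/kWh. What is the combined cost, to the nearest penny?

£157.10

pool pump: Runtime = 6 h/day × 14 days = 84 h
pool pump: 1.59 kW × 84 h = 133.56 kWh
well pump: Runtime = 5 h/day × 50 days = 250 h
well pump: 1.39 kW × 250 h = 347.5 kWh
slow cooker: Runtime = 12 h/week × 4 weeks = 48 h
slow cooker: 0.25 kW × 48 h = 12 kWh
electric blanket: Runtime = 20 h/week × 24 weeks = 480 h
electric blanket: 0.185 kW × 480 h = 88.8 kWh
Total energy = 581.86 kWh
Cost = 581.86 × £0.27 = £157.10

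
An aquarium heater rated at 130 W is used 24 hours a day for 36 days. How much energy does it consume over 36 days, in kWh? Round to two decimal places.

Runtime = 24 h × 36 = 864 h
Energy = 0.13 kW × 864 h = 112.32 kWh

112.32 kWh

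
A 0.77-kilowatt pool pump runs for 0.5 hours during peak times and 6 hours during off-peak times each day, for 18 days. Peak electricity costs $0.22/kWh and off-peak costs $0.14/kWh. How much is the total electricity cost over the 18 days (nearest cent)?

Peak energy = 0.77 kW × 0.5 h × 18 = 6.93 kWh
Off-peak energy = 0.77 kW × 6 h × 18 = 83.16 kWh
Cost = 6.93 × $0.22 + 83.16 × $0.14 = $1.5246 + $11.6424 = $13.17

$13.17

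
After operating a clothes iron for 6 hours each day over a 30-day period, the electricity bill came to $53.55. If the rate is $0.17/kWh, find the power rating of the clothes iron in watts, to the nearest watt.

Energy = $53.55 ÷ $0.17/kWh = 315 kWh
Runtime = 6 h/day × 30 days = 180 h
Power = 315 kWh ÷ 180 h = 1.75 kW = 1750 W

1750 W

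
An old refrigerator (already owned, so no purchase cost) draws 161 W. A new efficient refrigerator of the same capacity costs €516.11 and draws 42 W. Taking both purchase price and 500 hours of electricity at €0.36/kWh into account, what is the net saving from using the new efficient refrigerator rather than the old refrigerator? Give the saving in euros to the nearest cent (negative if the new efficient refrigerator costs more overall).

old refrigerator: €0.00 + (161/1000) kW × 500 h × €0.36 = €0.00 + €28.98 = €28.98
new efficient refrigerator: €516.11 + (42/1000) kW × 500 h × €0.36 = €516.11 + €7.56 = €523.67
Saving = €28.98 − €523.67 = −€494.69

-€494.69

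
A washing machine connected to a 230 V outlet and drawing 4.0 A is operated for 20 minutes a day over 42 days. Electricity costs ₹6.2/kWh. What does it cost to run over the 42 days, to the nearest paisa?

₹79.86

Power = 4.0 A × 230 V = 920 W = 0.92 kW
Runtime = 20 min × 42 = 840 min = 14 h
Energy = 0.92 kW × 14 h = 12.88 kWh
Cost = 12.88 kWh × ₹6.2/kWh = ₹79.86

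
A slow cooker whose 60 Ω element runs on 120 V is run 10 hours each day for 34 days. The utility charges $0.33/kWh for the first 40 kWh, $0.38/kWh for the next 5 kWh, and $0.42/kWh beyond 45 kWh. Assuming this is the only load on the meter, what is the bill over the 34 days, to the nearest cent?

Power = V²/R = 120²/60 = 240 W = 0.24 kW
Runtime = 10 h/day × 34 days = 340 h
Energy = 0.24 kW × 340 h = 81.6 kWh
Tier 1 (0–40 kWh): 40 × $0.33 = $13.2
Tier 2 (40–45 kWh): 5 × $0.38 = $1.9
Above 45 kWh: 36.6 × $0.42 = $15.372
Bill = $30.47

$30.47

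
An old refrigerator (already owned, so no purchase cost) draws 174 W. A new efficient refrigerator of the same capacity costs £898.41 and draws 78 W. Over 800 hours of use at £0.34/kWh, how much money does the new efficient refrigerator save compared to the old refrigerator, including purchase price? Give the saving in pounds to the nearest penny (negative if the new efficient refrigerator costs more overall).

old refrigerator: £0.00 + (174/1000) kW × 800 h × £0.34 = £0.00 + £47.328 = £47.328
new efficient refrigerator: £898.41 + (78/1000) kW × 800 h × £0.34 = £898.41 + £21.216 = £919.626
Saving = £47.328 − £919.626 = −£872.298 → -£872.30

-£872.30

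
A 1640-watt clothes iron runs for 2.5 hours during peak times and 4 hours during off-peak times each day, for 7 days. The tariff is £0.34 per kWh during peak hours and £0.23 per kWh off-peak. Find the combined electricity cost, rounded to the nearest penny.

Peak energy = 1.64 kW × 2.5 h × 7 = 28.7 kWh
Off-peak energy = 1.64 kW × 4 h × 7 = 45.92 kWh
Cost = 28.7 × £0.34 + 45.92 × £0.23 = £9.758 + £10.5616 = £20.32

£20.32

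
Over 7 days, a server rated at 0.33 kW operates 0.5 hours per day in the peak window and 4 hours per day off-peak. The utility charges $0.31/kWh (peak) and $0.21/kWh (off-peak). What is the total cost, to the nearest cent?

Peak energy = 0.33 kW × 0.5 h × 7 = 1.155 kWh
Off-peak energy = 0.33 kW × 4 h × 7 = 9.24 kWh
Cost = 1.155 × $0.31 + 9.24 × $0.21 = $0.35805 + $1.9404 = $2.30

$2.30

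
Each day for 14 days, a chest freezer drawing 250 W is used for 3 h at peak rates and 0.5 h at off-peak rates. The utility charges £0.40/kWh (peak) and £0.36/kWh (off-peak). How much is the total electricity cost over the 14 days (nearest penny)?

Peak energy = 0.25 kW × 3 h × 14 = 10.5 kWh
Off-peak energy = 0.25 kW × 0.5 h × 14 = 1.75 kWh
Cost = 10.5 × £0.40 + 1.75 × £0.36 = £4.2 + £0.63 = £4.83

£4.83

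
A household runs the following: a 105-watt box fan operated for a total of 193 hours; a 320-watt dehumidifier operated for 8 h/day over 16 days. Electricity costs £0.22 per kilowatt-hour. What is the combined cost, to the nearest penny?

box fan: 0.105 kW × 193 h = 20.265 kWh
dehumidifier: Runtime = 8 h/day × 16 days = 128 h
dehumidifier: 0.32 kW × 128 h = 40.96 kWh
Total energy = 61.225 kWh
Cost = 61.225 × £0.22 = £13.47

£13.47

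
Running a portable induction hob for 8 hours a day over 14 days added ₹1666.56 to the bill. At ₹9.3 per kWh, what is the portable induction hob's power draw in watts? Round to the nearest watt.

1600 W

Energy = ₹1666.56 ÷ ₹9.3/kWh = 179.2 kWh
Runtime = 8 h/day × 14 days = 112 h
Power = 179.2 kWh ÷ 112 h = 1.6 kW = 1600 W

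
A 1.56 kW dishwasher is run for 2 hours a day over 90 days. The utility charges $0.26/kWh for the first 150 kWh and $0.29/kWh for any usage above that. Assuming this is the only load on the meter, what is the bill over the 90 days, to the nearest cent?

Runtime = 2 h/day × 90 days = 180 h
Energy = 1.56 kW × 180 h = 280.8 kWh
Tier 1 (0–150 kWh): 150 × $0.26 = $39
Above 150 kWh: 130.8 × $0.29 = $37.932
Bill = $76.93

$76.93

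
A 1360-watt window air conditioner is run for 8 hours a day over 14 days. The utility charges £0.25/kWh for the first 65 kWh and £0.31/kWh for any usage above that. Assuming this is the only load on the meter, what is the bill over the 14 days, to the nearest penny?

£43.32

Runtime = 8 h/day × 14 days = 112 h
Energy = 1.36 kW × 112 h = 152.32 kWh
Tier 1 (0–65 kWh): 65 × £0.25 = £16.25
Above 65 kWh: 87.32 × £0.31 = £27.0692
Bill = £43.32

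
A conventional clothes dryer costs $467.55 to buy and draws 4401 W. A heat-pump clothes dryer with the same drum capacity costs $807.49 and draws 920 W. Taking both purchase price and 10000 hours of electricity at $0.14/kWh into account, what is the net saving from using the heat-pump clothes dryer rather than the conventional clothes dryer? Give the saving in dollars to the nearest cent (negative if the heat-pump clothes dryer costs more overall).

$4533.46

conventional clothes dryer: $467.55 + (4401/1000) kW × 10000 h × $0.14 = $467.55 + $6161.4 = $6628.95
heat-pump clothes dryer: $807.49 + (920/1000) kW × 10000 h × $0.14 = $807.49 + $1288 = $2095.49
Saving = $6628.95 − $2095.49 = $4533.46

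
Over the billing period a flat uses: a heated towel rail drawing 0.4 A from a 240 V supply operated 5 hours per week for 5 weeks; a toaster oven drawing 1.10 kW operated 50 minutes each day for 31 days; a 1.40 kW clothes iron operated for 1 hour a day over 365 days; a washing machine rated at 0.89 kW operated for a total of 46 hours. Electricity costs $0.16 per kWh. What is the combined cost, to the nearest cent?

$93.24

heated towel rail: Power = 0.4 A × 240 V = 96 W = 0.096 kW
heated towel rail: Runtime = 5 h/week × 5 weeks = 25 h
heated towel rail: 0.096 kW × 25 h = 2.4 kWh
toaster oven: Runtime = 50 min × 31 = 1550 min = 25.833333… h
toaster oven: 1.1 kW × 25.833333… h = 28.416666… kWh
clothes iron: Runtime = 1 h/day × 365 days = 365 h
clothes iron: 1.4 kW × 365 h = 511 kWh
washing machine: 0.89 kW × 46 h = 40.94 kWh
Total energy = 582.756666… kWh
Cost = 582.756666… × $0.16 = $93.24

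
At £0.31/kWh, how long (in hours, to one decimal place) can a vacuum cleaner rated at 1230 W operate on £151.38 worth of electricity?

Energy available = £151.38 ÷ £0.31/kWh = 488.3226 kWh
Hours = 488.3226 kWh ÷ 1.23 kW = 397.0 h

397.0 h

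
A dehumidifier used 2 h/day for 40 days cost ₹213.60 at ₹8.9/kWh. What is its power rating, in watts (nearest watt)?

300 W

Energy = ₹213.60 ÷ ₹8.9/kWh = 24 kWh
Runtime = 2 h/day × 40 days = 80 h
Power = 24 kWh ÷ 80 h = 0.3 kW = 300 W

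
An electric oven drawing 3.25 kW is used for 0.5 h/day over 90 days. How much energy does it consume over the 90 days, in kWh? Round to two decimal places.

146.25 kWh

Runtime = 0.5 h/day × 90 days = 45 h
Energy = 3.25 kW × 45 h = 146.25 kWh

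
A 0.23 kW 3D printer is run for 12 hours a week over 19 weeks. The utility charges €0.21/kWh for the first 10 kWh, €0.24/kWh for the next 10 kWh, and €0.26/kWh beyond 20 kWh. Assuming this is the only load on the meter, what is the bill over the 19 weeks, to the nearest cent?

Runtime = 12 h/week × 19 weeks = 228 h
Energy = 0.23 kW × 228 h = 52.44 kWh
Tier 1 (0–10 kWh): 10 × €0.21 = €2.1
Tier 2 (10–20 kWh): 10 × €0.24 = €2.4
Above 20 kWh: 32.44 × €0.26 = €8.4344
Bill = €12.93

€12.93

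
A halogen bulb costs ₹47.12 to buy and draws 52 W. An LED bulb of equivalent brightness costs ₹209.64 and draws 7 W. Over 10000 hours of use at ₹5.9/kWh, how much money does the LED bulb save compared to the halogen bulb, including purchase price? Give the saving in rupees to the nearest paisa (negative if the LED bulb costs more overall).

₹2492.48

halogen bulb: ₹47.12 + (52/1000) kW × 10000 h × ₹5.9 = ₹47.12 + ₹3068 = ₹3115.12
LED bulb: ₹209.64 + (7/1000) kW × 10000 h × ₹5.9 = ₹209.64 + ₹413 = ₹622.64
Saving = ₹3115.12 − ₹622.64 = ₹2492.48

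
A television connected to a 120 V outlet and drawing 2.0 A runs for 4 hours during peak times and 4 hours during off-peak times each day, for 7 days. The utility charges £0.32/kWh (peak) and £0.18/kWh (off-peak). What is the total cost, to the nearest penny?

£3.36

Power = 2.0 A × 120 V = 240 W = 0.24 kW
Peak energy = 0.24 kW × 4 h × 7 = 6.72 kWh
Off-peak energy = 0.24 kW × 4 h × 7 = 6.72 kWh
Cost = 6.72 × £0.32 + 6.72 × £0.18 = £2.1504 + £1.2096 = £3.36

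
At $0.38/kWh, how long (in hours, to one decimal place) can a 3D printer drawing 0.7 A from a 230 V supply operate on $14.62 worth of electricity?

Power = 0.7 A × 230 V = 161 W = 0.161 kW
Energy available = $14.62 ÷ $0.38/kWh = 38.4737 kWh
Hours = 38.4737 kWh ÷ 0.161 kW = 239.0 h

239.0 h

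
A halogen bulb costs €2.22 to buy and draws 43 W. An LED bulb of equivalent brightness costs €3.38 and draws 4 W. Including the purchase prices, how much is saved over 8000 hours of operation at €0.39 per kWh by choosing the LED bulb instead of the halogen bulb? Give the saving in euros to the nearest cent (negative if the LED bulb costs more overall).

halogen bulb: €2.22 + (43/1000) kW × 8000 h × €0.39 = €2.22 + €134.16 = €136.38
LED bulb: €3.38 + (4/1000) kW × 8000 h × €0.39 = €3.38 + €12.48 = €15.86
Saving = €136.38 − €15.86 = €120.52

€120.52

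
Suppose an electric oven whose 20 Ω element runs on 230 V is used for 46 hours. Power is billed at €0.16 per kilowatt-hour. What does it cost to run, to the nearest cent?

Power = V²/R = 230²/20 = 2645 W = 2.645 kW
Energy = 2.645 kW × 46 h = 121.67 kWh
Cost = 121.67 kWh × €0.16/kWh = €19.47

€19.47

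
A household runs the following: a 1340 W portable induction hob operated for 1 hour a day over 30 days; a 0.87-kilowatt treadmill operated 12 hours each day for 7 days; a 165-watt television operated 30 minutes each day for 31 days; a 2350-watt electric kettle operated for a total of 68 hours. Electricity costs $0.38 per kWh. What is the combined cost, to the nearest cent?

$104.74

portable induction hob: Runtime = 1 h/day × 30 days = 30 h
portable induction hob: 1.34 kW × 30 h = 40.2 kWh
treadmill: Runtime = 12 h/day × 7 days = 84 h
treadmill: 0.87 kW × 84 h = 73.08 kWh
television: Runtime = 30 min × 31 = 930 min = 15.5 h
television: 0.165 kW × 15.5 h = 2.5575 kWh
electric kettle: 2.35 kW × 68 h = 159.8 kWh
Total energy = 275.6375 kWh
Cost = 275.6375 × $0.38 = $104.74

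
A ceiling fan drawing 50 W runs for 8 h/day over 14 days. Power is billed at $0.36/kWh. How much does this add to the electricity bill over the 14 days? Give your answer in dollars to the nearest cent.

$2.02

Runtime = 8 h/day × 14 days = 112 h
Energy = 0.05 kW × 112 h = 5.6 kWh
Cost = 5.6 kWh × $0.36/kWh = $2.02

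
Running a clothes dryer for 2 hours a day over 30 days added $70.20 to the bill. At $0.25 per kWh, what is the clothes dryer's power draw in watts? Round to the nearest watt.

4680 W

Energy = $70.20 ÷ $0.25/kWh = 280.8 kWh
Runtime = 2 h/day × 30 days = 60 h
Power = 280.8 kWh ÷ 60 h = 4.68 kW = 4680 W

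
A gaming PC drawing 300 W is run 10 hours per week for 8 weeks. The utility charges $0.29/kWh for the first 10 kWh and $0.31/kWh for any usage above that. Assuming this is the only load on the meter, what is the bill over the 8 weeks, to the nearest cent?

$7.24

Runtime = 10 h/week × 8 weeks = 80 h
Energy = 0.3 kW × 80 h = 24 kWh
Tier 1 (0–10 kWh): 10 × $0.29 = $2.9
Above 10 kWh: 14 × $0.31 = $4.34
Bill = $7.24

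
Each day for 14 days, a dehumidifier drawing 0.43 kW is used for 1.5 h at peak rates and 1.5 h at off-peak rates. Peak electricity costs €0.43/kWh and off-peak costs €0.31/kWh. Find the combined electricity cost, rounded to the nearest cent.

€6.68

Peak energy = 0.43 kW × 1.5 h × 14 = 9.03 kWh
Off-peak energy = 0.43 kW × 1.5 h × 14 = 9.03 kWh
Cost = 9.03 × €0.43 + 9.03 × €0.31 = €3.8829 + €2.7993 = €6.68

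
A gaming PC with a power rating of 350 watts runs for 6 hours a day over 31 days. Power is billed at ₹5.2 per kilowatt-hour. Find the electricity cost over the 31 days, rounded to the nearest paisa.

Runtime = 6 h/day × 31 days = 186 h
Energy = 0.35 kW × 186 h = 65.1 kWh
Cost = 65.1 kWh × ₹5.2/kWh = ₹338.52

₹338.52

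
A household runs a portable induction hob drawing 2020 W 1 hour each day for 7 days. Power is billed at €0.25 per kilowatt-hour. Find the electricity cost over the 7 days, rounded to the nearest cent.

Runtime = 1 h/day × 7 days = 7 h
Energy = 2.02 kW × 7 h = 14.14 kWh
Cost = 14.14 kWh × €0.25/kWh = €3.54

€3.54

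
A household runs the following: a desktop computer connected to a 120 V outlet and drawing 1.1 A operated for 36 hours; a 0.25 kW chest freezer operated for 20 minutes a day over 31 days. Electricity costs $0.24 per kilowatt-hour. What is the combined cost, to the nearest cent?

$1.76

desktop computer: Power = 1.1 A × 120 V = 132 W = 0.132 kW
desktop computer: 0.132 kW × 36 h = 4.752 kWh
chest freezer: Runtime = 20 min × 31 = 620 min = 10.333333… h
chest freezer: 0.25 kW × 10.333333… h = 2.583333… kWh
Total energy = 7.335333… kWh
Cost = 7.335333… × $0.24 = $1.76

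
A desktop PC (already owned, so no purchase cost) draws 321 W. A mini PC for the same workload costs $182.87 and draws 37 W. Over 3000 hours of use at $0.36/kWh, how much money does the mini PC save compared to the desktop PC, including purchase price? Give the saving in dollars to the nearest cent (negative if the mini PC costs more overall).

$123.85

desktop PC: $0.00 + (321/1000) kW × 3000 h × $0.36 = $0.00 + $346.68 = $346.68
mini PC: $182.87 + (37/1000) kW × 3000 h × $0.36 = $182.87 + $39.96 = $222.83
Saving = $346.68 − $222.83 = $123.85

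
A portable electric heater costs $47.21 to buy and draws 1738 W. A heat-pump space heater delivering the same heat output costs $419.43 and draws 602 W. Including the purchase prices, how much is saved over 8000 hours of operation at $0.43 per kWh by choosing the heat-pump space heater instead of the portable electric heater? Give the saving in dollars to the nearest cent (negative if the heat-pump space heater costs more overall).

portable electric heater: $47.21 + (1738/1000) kW × 8000 h × $0.43 = $47.21 + $5978.72 = $6025.93
heat-pump space heater: $419.43 + (602/1000) kW × 8000 h × $0.43 = $419.43 + $2070.88 = $2490.31
Saving = $6025.93 − $2490.31 = $3535.62

$3535.62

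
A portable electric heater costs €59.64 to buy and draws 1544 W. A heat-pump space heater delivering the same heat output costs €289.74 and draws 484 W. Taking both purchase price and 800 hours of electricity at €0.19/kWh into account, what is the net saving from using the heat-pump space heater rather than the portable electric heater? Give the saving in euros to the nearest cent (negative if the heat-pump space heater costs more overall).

portable electric heater: €59.64 + (1544/1000) kW × 800 h × €0.19 = €59.64 + €234.688 = €294.328
heat-pump space heater: €289.74 + (484/1000) kW × 800 h × €0.19 = €289.74 + €73.568 = €363.308
Saving = €294.328 − €363.308 = −€68.98

-€68.98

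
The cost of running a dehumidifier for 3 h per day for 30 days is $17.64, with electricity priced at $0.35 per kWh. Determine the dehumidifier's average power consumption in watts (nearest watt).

560 W

Energy = $17.64 ÷ $0.35/kWh = 50.4 kWh
Runtime = 3 h/day × 30 days = 90 h
Power = 50.4 kWh ÷ 90 h = 0.56 kW = 560 W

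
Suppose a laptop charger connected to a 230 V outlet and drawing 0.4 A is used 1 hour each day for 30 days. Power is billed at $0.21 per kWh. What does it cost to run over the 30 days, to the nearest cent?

$0.58

Power = 0.4 A × 230 V = 92 W = 0.092 kW
Runtime = 1 h/day × 30 days = 30 h
Energy = 0.092 kW × 30 h = 2.76 kWh
Cost = 2.76 kWh × $0.21/kWh = $0.58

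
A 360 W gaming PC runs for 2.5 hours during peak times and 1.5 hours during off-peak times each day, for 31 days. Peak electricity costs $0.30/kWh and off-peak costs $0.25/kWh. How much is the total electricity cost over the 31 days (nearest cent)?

Peak energy = 0.36 kW × 2.5 h × 31 = 27.9 kWh
Off-peak energy = 0.36 kW × 1.5 h × 31 = 16.74 kWh
Cost = 27.9 × $0.30 + 16.74 × $0.25 = $8.37 + $4.185 = $12.56

$12.56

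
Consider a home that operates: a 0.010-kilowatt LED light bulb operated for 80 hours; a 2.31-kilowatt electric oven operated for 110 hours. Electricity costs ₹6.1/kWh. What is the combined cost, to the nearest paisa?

₹1554.89

LED light bulb: 0.01 kW × 80 h = 0.8 kWh
electric oven: 2.31 kW × 110 h = 254.1 kWh
Total energy = 254.9 kWh
Cost = 254.9 × ₹6.1 = ₹1554.89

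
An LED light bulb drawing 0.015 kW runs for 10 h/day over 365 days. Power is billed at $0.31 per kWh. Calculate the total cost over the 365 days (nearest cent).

$16.97

Runtime = 10 h/day × 365 days = 3650 h
Energy = 0.015 kW × 3650 h = 54.75 kWh
Cost = 54.75 kWh × $0.31/kWh = $16.97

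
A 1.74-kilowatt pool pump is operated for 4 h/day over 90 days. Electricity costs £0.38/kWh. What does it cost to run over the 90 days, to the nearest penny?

Runtime = 4 h/day × 90 days = 360 h
Energy = 1.74 kW × 360 h = 626.4 kWh
Cost = 626.4 kWh × £0.38/kWh = £238.03

£238.03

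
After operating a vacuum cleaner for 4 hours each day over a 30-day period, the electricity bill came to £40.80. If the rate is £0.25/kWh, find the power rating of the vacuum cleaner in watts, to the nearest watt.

1360 W

Energy = £40.80 ÷ £0.25/kWh = 163.2 kWh
Runtime = 4 h/day × 30 days = 120 h
Power = 163.2 kWh ÷ 120 h = 1.36 kW = 1360 W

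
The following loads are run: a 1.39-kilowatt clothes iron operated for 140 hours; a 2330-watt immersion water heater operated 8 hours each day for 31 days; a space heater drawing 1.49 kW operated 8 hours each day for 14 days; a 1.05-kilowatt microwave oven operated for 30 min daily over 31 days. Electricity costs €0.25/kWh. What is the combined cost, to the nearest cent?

clothes iron: 1.39 kW × 140 h = 194.6 kWh
immersion water heater: Runtime = 8 h/day × 31 days = 248 h
immersion water heater: 2.33 kW × 248 h = 577.84 kWh
space heater: Runtime = 8 h/day × 14 days = 112 h
space heater: 1.49 kW × 112 h = 166.88 kWh
microwave oven: Runtime = 30 min × 31 = 930 min = 15.5 h
microwave oven: 1.05 kW × 15.5 h = 16.275 kWh
Total energy = 955.595 kWh
Cost = 955.595 × €0.25 = €238.90

€238.90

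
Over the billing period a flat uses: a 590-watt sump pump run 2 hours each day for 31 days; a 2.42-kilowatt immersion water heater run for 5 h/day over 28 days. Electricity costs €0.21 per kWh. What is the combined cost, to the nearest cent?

sump pump: Runtime = 2 h/day × 31 days = 62 h
sump pump: 0.59 kW × 62 h = 36.58 kWh
immersion water heater: Runtime = 5 h/day × 28 days = 140 h
immersion water heater: 2.42 kW × 140 h = 338.8 kWh
Total energy = 375.38 kWh
Cost = 375.38 × €0.21 = €78.83

€78.83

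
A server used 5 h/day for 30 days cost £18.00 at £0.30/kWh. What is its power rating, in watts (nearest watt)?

400 W

Energy = £18.00 ÷ £0.30/kWh = 60 kWh
Runtime = 5 h/day × 30 days = 150 h
Power = 60 kWh ÷ 150 h = 0.4 kW = 400 W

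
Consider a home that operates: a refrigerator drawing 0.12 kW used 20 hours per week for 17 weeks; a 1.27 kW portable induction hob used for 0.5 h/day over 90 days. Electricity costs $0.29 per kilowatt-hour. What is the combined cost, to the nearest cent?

$28.41

refrigerator: Runtime = 20 h/week × 17 weeks = 340 h
refrigerator: 0.12 kW × 340 h = 40.8 kWh
portable induction hob: Runtime = 0.5 h/day × 90 days = 45 h
portable induction hob: 1.27 kW × 45 h = 57.15 kWh
Total energy = 97.95 kWh
Cost = 97.95 × $0.29 = $28.41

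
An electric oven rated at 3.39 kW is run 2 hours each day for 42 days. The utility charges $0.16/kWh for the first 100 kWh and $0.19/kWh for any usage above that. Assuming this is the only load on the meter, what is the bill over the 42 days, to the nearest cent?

Runtime = 2 h/day × 42 days = 84 h
Energy = 3.39 kW × 84 h = 284.76 kWh
Tier 1 (0–100 kWh): 100 × $0.16 = $16
Above 100 kWh: 184.76 × $0.19 = $35.1044
Bill = $51.10

$51.10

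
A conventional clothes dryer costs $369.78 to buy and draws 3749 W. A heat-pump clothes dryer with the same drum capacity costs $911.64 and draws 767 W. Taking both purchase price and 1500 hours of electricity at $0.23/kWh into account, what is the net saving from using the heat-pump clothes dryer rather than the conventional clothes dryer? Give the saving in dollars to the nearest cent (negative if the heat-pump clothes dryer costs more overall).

$486.93

conventional clothes dryer: $369.78 + (3749/1000) kW × 1500 h × $0.23 = $369.78 + $1293.405 = $1663.185
heat-pump clothes dryer: $911.64 + (767/1000) kW × 1500 h × $0.23 = $911.64 + $264.615 = $1176.255
Saving = $1663.185 − $1176.255 = $486.93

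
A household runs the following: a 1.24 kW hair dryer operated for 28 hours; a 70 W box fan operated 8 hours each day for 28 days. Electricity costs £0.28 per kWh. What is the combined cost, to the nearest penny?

£14.11

hair dryer: 1.24 kW × 28 h = 34.72 kWh
box fan: Runtime = 8 h/day × 28 days = 224 h
box fan: 0.07 kW × 224 h = 15.68 kWh
Total energy = 50.4 kWh
Cost = 50.4 × £0.28 = £14.11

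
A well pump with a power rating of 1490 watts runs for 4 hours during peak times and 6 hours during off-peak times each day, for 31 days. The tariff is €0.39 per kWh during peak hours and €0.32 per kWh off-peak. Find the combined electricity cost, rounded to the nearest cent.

€160.74

Peak energy = 1.49 kW × 4 h × 31 = 184.76 kWh
Off-peak energy = 1.49 kW × 6 h × 31 = 277.14 kWh
Cost = 184.76 × €0.39 + 277.14 × €0.32 = €72.0564 + €88.6848 = €160.74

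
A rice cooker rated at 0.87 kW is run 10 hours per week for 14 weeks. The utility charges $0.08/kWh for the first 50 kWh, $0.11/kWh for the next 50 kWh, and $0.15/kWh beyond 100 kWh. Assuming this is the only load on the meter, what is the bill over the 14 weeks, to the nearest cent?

$12.77

Runtime = 10 h/week × 14 weeks = 140 h
Energy = 0.87 kW × 140 h = 121.8 kWh
Tier 1 (0–50 kWh): 50 × $0.08 = $4
Tier 2 (50–100 kWh): 50 × $0.11 = $5.5
Above 100 kWh: 21.8 × $0.15 = $3.27
Bill = $12.77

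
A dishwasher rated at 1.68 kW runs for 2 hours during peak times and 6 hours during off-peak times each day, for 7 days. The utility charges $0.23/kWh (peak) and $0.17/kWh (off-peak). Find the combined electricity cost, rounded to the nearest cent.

$17.40

Peak energy = 1.68 kW × 2 h × 7 = 23.52 kWh
Off-peak energy = 1.68 kW × 6 h × 7 = 70.56 kWh
Cost = 23.52 × $0.23 + 70.56 × $0.17 = $5.4096 + $11.9952 = $17.40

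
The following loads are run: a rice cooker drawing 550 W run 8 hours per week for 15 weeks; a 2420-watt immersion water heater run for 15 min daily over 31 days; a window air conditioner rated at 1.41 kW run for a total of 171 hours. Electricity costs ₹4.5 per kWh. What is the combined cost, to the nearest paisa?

₹1466.39

rice cooker: Runtime = 8 h/week × 15 weeks = 120 h
rice cooker: 0.55 kW × 120 h = 66 kWh
immersion water heater: Runtime = 15 min × 31 = 465 min = 7.75 h
immersion water heater: 2.42 kW × 7.75 h = 18.755 kWh
window air conditioner: 1.41 kW × 171 h = 241.11 kWh
Total energy = 325.865 kWh
Cost = 325.865 × ₹4.5 = ₹1466.39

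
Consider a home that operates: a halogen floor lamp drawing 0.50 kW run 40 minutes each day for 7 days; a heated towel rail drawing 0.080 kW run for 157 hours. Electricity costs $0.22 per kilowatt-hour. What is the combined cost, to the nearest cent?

halogen floor lamp: Runtime = 40 min × 7 = 280 min = 4.666666… h
halogen floor lamp: 0.5 kW × 4.666666… h = 2.333333… kWh
heated towel rail: 0.08 kW × 157 h = 12.56 kWh
Total energy = 14.893333… kWh
Cost = 14.893333… × $0.22 = $3.28

$3.28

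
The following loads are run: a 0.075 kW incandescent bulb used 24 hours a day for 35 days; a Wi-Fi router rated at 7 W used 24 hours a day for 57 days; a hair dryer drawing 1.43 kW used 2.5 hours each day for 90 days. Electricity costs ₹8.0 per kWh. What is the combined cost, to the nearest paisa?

incandescent bulb: Runtime = 24 h × 35 = 840 h
incandescent bulb: 0.075 kW × 840 h = 63 kWh
Wi-Fi router: Runtime = 24 h × 57 = 1368 h
Wi-Fi router: 0.007 kW × 1368 h = 9.576 kWh
hair dryer: Runtime = 2.5 h/day × 90 days = 225 h
hair dryer: 1.43 kW × 225 h = 321.75 kWh
Total energy = 394.326 kWh
Cost = 394.326 × ₹8.0 = ₹3154.61

₹3154.61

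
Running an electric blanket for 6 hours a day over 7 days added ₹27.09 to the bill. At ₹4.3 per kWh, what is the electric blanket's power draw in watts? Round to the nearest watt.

150 W

Energy = ₹27.09 ÷ ₹4.3/kWh = 6.3 kWh
Runtime = 6 h/day × 7 days = 42 h
Power = 6.3 kWh ÷ 42 h = 0.15 kW = 150 W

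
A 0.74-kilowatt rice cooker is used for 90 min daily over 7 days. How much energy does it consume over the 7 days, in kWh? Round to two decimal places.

7.77 kWh

Runtime = 90 min × 7 = 630 min = 10.5 h
Energy = 0.74 kW × 10.5 h = 7.77 kWh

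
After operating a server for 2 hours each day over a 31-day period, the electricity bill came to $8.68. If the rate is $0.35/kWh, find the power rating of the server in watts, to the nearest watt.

Energy = $8.68 ÷ $0.35/kWh = 24.8 kWh
Runtime = 2 h/day × 31 days = 62 h
Power = 24.8 kWh ÷ 62 h = 0.4 kW = 400 W

400 W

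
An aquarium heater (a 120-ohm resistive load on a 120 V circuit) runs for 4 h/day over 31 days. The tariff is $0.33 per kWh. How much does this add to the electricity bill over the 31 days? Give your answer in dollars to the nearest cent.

$4.91

Power = V²/R = 120²/120 = 120 W = 0.12 kW
Runtime = 4 h/day × 31 days = 124 h
Energy = 0.12 kW × 124 h = 14.88 kWh
Cost = 14.88 kWh × $0.33/kWh = $4.91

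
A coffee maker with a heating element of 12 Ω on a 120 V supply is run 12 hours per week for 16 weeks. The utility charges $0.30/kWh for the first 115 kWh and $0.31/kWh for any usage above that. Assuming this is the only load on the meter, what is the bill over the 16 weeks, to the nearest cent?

Power = V²/R = 120²/12 = 1200 W = 1.2 kW
Runtime = 12 h/week × 16 weeks = 192 h
Energy = 1.2 kW × 192 h = 230.4 kWh
Tier 1 (0–115 kWh): 115 × $0.30 = $34.5
Above 115 kWh: 115.4 × $0.31 = $35.774
Bill = $70.27

$70.27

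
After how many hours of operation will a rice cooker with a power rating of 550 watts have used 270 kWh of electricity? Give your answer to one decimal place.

Hours = 270 kWh ÷ 0.55 kW = 490.9 h

490.9 h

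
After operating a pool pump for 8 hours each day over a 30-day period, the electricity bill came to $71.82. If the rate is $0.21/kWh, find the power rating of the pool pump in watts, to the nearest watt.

1425 W

Energy = $71.82 ÷ $0.21/kWh = 342 kWh
Runtime = 8 h/day × 30 days = 240 h
Power = 342 kWh ÷ 240 h = 1.425 kW = 1425 W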